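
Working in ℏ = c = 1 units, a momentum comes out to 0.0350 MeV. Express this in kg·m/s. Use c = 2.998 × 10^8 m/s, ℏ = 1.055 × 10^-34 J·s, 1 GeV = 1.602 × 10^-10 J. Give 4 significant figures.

1.870 × 10^-23 kg·m/s

Momentum is [E]/c; divide by c.
1 GeV → 1/c × (1 GeV in J) = 5.344 × 10^-19 kg·m/s.
Convert the energy scale: 0.0350 MeV = 3.50 × 10^-5 GeV.
Result: 3.50 × 10^-5 × 5.344 × 10^-19 = 1.870 × 10^-23 kg·m/s.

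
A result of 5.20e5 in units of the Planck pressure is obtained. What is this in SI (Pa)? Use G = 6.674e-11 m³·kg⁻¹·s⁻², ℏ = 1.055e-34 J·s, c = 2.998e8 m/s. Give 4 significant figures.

One Planck pressure: p_P = c⁷/(ℏG²) = 4.632e113 Pa.
5.20e5 × 4.632e113 Pa = 2.409e119 Pa

2.409e119 Pa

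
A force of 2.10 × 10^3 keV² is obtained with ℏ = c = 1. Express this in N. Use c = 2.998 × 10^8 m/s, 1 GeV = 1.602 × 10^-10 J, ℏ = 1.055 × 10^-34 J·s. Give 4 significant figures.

Force is [E]/[L] = [E]²/(ℏc); restore (ℏc)⁻¹.
1 GeV² → 1/(ℏc) × (1 GeV in J)² = 8.114 × 10^5 N.
Convert the energy scale: 2.10 × 10^3 keV² = 2.10 × 10^-9 GeV².
Result: 2.10 × 10^-9 × 8.114 × 10^5 = 1.704 × 10^-3 N.

1.704 × 10^-3 N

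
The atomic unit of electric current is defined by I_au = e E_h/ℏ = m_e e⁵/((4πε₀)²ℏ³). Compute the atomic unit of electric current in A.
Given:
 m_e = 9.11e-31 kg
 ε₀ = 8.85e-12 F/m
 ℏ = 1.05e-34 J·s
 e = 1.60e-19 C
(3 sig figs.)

I_au = e E_h/ℏ = m_e e⁵/((4πε₀)²ℏ³)
E_h = 4.38e-18 J
e·E_h/ℏ = 6.67e-3 A

6.67e-3 A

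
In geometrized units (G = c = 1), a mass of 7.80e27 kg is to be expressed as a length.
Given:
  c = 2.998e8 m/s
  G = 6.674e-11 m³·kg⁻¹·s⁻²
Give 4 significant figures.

5.792 m

In G = c = 1 units mass has dimensions of length; the conversion factor is G/c².
7.80e27 kg × (G/c²) = 5.792 m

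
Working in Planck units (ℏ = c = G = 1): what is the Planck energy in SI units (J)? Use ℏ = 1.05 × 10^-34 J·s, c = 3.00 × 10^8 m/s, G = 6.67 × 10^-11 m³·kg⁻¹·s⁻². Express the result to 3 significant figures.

1.96 × 10^9 J

From ℏ = c = G = 1 the energy scale is E_P = √(ℏc⁵/G).
  = √(3.83 × 10^18)
  = 1.96 × 10^9 J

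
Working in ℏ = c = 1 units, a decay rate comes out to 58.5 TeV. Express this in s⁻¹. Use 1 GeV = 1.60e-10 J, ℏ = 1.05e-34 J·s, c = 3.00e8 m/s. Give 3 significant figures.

8.91e28 s⁻¹

A rate is [E]/ℏ; divide by ℏ.
1 GeV → 1/ℏ × (1 GeV in J) = 1.52e24 s⁻¹.
Convert the energy scale: 58.5 TeV = 5.85e4 GeV.
Result: 5.85e4 × 1.52e24 = 8.91e28 s⁻¹.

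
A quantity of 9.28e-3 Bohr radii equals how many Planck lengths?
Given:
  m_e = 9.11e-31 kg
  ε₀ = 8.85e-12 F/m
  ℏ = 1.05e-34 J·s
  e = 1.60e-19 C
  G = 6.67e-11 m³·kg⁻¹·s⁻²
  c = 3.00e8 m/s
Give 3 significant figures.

Bohr radius: a₀ = 4πε₀ℏ²/(m_e e²) = 5.26e-11 m
Planck length: ℓ_P = √(ℏG/c³) = 1.61e-35 m
9.28e-3 × 5.26e-11 / 1.61e-35 = 3.03e22

3.03e22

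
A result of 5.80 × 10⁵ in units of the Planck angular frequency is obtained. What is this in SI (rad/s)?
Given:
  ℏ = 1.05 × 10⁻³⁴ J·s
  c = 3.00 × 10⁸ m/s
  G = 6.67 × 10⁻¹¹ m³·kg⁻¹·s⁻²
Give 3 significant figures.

One Planck angular frequency: ω_P = √(c⁵/(ℏG)) = 1.86 × 10⁴³ rad/s.
5.80 × 10⁵ × 1.86 × 10⁴³ rad/s = 1.08 × 10⁴⁹ rad/s

1.08 × 10⁴⁹ rad/s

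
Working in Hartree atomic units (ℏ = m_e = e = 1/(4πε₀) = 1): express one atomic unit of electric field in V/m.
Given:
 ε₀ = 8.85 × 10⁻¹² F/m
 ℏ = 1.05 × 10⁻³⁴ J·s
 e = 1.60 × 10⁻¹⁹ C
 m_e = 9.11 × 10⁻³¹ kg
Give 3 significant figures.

5.20 × 10¹¹ V/m

Dimensional analysis gives E_au = E_h/(e a₀) = m_e²e⁵/((4πε₀)³ℏ⁴).
E_h = 4.38 × 10⁻¹⁸ J
a₀ = 5.26 × 10⁻¹¹ m
E_h/(e·a₀) = 5.20 × 10¹¹ V/m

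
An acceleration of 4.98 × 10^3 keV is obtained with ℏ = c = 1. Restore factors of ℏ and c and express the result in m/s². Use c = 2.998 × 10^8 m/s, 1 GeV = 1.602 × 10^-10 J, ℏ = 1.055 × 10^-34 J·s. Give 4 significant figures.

Acceleration is [L]/[T]² = c·[E]/ℏ.
1 GeV → c/ℏ × (1 GeV in J) = 4.552 × 10^32 m/s².
Convert the energy scale: 4.98 × 10^3 keV = 4.98 × 10^-3 GeV.
Result: 4.98 × 10^-3 × 4.552 × 10^32 = 2.267 × 10^30 m/s².

2.267 × 10^30 m/s²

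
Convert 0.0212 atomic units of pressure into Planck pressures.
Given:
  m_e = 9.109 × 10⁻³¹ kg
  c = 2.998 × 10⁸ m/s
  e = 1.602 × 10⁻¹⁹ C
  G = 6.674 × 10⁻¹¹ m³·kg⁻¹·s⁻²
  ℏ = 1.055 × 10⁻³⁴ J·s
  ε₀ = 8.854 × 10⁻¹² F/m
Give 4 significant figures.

atomic unit of pressure: P_au = E_h/a₀³ = m_e⁴e¹⁰/((4πε₀)⁵ℏ⁸) = 2.929 × 10¹³ Pa
Planck pressure: p_P = c⁷/(ℏG²) = 4.632 × 10¹¹³ Pa
0.0212 × 2.929 × 10¹³ / 4.632 × 10¹¹³ = 1.341 × 10⁻¹⁰²

1.341 × 10⁻¹⁰²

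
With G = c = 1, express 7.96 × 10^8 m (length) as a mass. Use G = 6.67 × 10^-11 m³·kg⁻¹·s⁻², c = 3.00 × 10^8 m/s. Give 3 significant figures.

Length → mass via c²/G.
7.96 × 10^8 m × (c²/G) = 1.07 × 10^36 kg

1.07 × 10^36 kg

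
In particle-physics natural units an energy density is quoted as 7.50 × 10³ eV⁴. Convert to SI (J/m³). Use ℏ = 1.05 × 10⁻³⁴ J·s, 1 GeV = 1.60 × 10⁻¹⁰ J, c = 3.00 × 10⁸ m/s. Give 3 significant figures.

[E]/[L]³ = [E]⁴/(ℏc)³; restore (ℏc)⁻³.
1 GeV⁴ → 1/(ℏc)³ × (1 GeV in J)⁴ = 2.10 × 10³⁷ J/m³.
Convert the energy scale: 7.50 × 10³ eV⁴ = 7.50 × 10⁻³³ GeV⁴.
Result: 7.50 × 10⁻³³ × 2.10 × 10³⁷ = 1.57 × 10⁵ J/m³.

1.57 × 10⁵ J/m³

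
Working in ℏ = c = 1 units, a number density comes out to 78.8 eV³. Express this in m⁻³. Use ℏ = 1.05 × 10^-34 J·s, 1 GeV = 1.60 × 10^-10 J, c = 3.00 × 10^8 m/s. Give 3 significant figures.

1.03 × 10^22 m⁻³

Number density is [L]⁻³ = [E]³/(ℏc)³.
1 GeV³ → 1/(ℏc)³ × (1 GeV in J)³ = 1.31 × 10^47 m⁻³.
Convert the energy scale: 78.8 eV³ = 7.88 × 10^-26 GeV³.
Result: 7.88 × 10^-26 × 1.31 × 10^47 = 1.03 × 10^22 m⁻³.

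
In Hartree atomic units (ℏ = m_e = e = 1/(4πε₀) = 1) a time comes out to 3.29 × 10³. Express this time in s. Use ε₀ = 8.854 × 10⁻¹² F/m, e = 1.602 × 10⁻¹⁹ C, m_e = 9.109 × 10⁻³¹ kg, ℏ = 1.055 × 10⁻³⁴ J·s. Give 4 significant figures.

One atomic unit of time: τ_au = (4πε₀)²ℏ³/(m_e e⁴) = 2.423 × 10⁻¹⁷ s.
3.29 × 10³ × 2.423 × 10⁻¹⁷ s = 7.971 × 10⁻¹⁴ s

7.971 × 10⁻¹⁴ s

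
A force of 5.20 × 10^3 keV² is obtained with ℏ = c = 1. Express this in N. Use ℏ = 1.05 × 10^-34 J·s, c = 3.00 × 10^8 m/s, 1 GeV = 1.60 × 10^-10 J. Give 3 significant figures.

4.23 × 10^-3 N

Force is [E]/[L] = [E]²/(ℏc); restore (ℏc)⁻¹.
1 GeV² → 1/(ℏc) × (1 GeV in J)² = 8.13 × 10^5 N.
Convert the energy scale: 5.20 × 10^3 keV² = 5.20 × 10^-9 GeV².
Result: 5.20 × 10^-9 × 8.13 × 10^5 = 4.23 × 10^-3 N.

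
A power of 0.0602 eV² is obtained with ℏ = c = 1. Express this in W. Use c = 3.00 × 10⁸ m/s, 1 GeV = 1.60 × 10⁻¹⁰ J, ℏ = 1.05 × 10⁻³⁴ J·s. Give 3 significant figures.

1.47 × 10⁻⁵ W

Power is [E]/[T] = [E]²/ℏ.
1 GeV² → 1/ℏ × (1 GeV in J)² = 2.44 × 10¹⁴ W.
Convert the energy scale: 0.0602 eV² = 6.02 × 10⁻²⁰ GeV².
Result: 6.02 × 10⁻²⁰ × 2.44 × 10¹⁴ = 1.47 × 10⁻⁵ W.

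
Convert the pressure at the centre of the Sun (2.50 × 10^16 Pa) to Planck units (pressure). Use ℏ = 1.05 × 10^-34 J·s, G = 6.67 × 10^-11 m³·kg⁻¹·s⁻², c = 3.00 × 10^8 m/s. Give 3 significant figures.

Planck pressure: p_P = c⁷/(ℏG²) = 4.68 × 10^113 Pa.
2.50 × 10^16 / 4.68 × 10^113 = 5.34 × 10^-98

5.34 × 10^-98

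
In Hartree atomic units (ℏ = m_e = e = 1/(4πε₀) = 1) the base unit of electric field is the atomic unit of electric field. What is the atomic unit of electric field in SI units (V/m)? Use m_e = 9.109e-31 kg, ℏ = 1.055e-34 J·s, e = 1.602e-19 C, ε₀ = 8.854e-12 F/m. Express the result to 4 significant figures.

E_au = E_h/(e a₀) = m_e²e⁵/((4πε₀)³ℏ⁴)
E_h = 4.354e-18 J
a₀ = 5.297e-11 m
E_h/(e·a₀) = 5.131e11 V/m

5.131e11 V/m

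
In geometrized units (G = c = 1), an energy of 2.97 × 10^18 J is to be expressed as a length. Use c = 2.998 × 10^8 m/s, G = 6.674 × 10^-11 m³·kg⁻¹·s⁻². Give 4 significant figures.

2.454 × 10^-26 m

Energy → length via G/c⁴.
2.97 × 10^18 J × (G/c⁴) = 2.454 × 10^-26 m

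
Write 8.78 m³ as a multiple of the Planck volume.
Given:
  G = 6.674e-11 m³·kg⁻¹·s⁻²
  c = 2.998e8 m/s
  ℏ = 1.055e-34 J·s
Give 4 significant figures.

2.079e105

Planck volume: V_P = (ℏG/c³)^(3/2) = 4.224e-105 m³.
8.78 / 4.224e-105 = 2.079e105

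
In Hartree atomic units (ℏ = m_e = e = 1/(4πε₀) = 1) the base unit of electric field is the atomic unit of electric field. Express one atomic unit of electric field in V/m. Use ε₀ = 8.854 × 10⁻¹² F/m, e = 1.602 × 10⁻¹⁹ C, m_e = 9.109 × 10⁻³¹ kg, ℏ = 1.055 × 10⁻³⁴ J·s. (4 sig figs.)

5.131 × 10¹¹ V/m

E_au = E_h/(e a₀) = m_e²e⁵/((4πε₀)³ℏ⁴)
E_h = 4.354 × 10⁻¹⁸ J
a₀ = 5.297 × 10⁻¹¹ m
E_h/(e·a₀) = 5.131 × 10¹¹ V/m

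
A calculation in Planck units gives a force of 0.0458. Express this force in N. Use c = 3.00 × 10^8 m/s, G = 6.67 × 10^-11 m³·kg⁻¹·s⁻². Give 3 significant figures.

One Planck force: F_P = c⁴/G = 1.21 × 10^44 N.
0.0458 × 1.21 × 10^44 N = 5.56 × 10^42 N

5.56 × 10^42 N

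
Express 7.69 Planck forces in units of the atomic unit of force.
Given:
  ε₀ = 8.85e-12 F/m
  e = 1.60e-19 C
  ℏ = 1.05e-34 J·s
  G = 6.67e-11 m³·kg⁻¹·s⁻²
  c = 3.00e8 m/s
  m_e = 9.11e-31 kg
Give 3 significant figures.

1.12e52

Planck force: F_P = c⁴/G = 1.21e44 N
atomic unit of force: F_au = E_h/a₀ = m_e²e⁶/((4πε₀)³ℏ⁴) = 8.33e-8 N
7.69 × 1.21e44 / 8.33e-8 = 1.12e52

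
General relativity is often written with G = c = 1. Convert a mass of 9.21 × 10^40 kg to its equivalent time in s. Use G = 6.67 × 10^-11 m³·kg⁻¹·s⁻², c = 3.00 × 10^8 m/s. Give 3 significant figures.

2.28 × 10^5 s

Mass → time via G/c³.
9.21 × 10^40 kg × (G/c³) = 2.28 × 10^5 s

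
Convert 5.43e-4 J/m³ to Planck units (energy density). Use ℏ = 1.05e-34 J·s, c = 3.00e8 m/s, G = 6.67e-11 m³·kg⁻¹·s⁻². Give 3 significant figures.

1.16e-117

Planck energy density: u_P = c⁷/(ℏG²) = 4.68e113 J/m³.
5.43e-4 / 4.68e113 = 1.16e-117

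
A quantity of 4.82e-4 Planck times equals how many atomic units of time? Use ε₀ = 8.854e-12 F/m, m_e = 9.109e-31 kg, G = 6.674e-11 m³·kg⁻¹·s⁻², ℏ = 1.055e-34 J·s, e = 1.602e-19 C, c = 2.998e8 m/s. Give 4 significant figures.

Planck time: t_P = √(ℏG/c⁵) = 5.392e-44 s
atomic unit of time: τ_au = (4πε₀)²ℏ³/(m_e e⁴) = 2.423e-17 s
4.82e-4 × 5.392e-44 / 2.423e-17 = 1.073e-30

1.073e-30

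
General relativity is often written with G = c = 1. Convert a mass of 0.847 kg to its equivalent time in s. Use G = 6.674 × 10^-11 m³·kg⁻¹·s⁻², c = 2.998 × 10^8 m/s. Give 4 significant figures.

2.098 × 10^-36 s

Mass → time via G/c³.
0.847 kg × (G/c³) = 2.098 × 10^-36 s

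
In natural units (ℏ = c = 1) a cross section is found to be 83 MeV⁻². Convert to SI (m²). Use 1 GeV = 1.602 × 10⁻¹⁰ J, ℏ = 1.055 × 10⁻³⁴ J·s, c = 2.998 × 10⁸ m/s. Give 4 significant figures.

Area is [L]² = [E]⁻²·(ℏc)²; restore (ℏc)².
1 GeV⁻² → (ℏc)² × (1 GeV in J)⁻² = 3.898 × 10⁻³² m².
Convert the energy scale: 83 MeV⁻² = 8.30 × 10⁷ GeV⁻².
Result: 8.30 × 10⁷ × 3.898 × 10⁻³² = 3.235 × 10⁻²⁴ m².

3.235 × 10⁻²⁴ m²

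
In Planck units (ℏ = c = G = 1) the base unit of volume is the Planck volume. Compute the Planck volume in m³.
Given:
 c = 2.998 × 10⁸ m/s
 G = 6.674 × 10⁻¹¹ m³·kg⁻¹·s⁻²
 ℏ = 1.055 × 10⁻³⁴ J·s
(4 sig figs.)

4.224 × 10⁻¹⁰⁵ m³

V_P = (ℏG/c³)^(3/2)
  = √(1.784 × 10⁻²⁰⁹)
  = 4.224 × 10⁻¹⁰⁵ m³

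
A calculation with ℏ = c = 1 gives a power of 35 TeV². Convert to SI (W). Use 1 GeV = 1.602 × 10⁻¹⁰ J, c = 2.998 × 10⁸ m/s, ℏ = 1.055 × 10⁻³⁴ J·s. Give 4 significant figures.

Power is [E]/[T] = [E]²/ℏ.
1 GeV² → 1/ℏ × (1 GeV in J)² = 2.433 × 10¹⁴ W.
Convert the energy scale: 35 TeV² = 3.50 × 10⁷ GeV².
Result: 3.50 × 10⁷ × 2.433 × 10¹⁴ = 8.514 × 10²¹ W.

8.514 × 10²¹ W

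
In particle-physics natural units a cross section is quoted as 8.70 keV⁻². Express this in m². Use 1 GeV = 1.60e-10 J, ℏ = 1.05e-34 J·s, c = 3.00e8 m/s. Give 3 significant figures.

3.37e-19 m²

Area is [L]² = [E]⁻²·(ℏc)²; restore (ℏc)².
1 GeV⁻² → (ℏc)² × (1 GeV in J)⁻² = 3.88e-32 m².
Convert the energy scale: 8.70 keV⁻² = 8.70e12 GeV⁻².
Result: 8.70e12 × 3.88e-32 = 3.37e-19 m².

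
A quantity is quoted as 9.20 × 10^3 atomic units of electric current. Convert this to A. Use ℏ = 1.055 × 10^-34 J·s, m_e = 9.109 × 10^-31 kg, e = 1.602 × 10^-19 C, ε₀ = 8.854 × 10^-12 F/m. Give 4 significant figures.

One atomic unit of electric current: I_au = e E_h/ℏ = m_e e⁵/((4πε₀)²ℏ³) = 6.612 × 10^-3 A.
9.20 × 10^3 × 6.612 × 10^-3 A = 60.83 A

60.83 A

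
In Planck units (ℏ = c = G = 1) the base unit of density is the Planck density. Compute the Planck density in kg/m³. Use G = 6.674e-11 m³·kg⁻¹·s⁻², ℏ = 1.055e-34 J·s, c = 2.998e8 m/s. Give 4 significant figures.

5.154e96 kg/m³

ρ_P = c⁵/(ℏG²)
  = 2.422e42 / 4.699e-55
  = 5.154e96 kg/m³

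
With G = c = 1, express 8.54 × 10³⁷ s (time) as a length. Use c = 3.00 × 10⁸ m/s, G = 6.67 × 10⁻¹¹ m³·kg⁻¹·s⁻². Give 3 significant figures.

2.56 × 10⁴⁶ m

Time → length via c.
8.54 × 10³⁷ s × (c) = 2.56 × 10⁴⁶ m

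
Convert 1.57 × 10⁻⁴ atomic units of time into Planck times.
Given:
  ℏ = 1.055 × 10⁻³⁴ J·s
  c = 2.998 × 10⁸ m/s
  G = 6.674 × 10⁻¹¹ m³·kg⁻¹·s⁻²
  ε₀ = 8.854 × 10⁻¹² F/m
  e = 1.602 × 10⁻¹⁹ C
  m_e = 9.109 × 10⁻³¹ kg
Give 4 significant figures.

atomic unit of time: τ_au = (4πε₀)²ℏ³/(m_e e⁴) = 2.423 × 10⁻¹⁷ s
Planck time: t_P = √(ℏG/c⁵) = 5.392 × 10⁻⁴⁴ s
1.57 × 10⁻⁴ × 2.423 × 10⁻¹⁷ / 5.392 × 10⁻⁴⁴ = 7.055 × 10²²

7.055 × 10²²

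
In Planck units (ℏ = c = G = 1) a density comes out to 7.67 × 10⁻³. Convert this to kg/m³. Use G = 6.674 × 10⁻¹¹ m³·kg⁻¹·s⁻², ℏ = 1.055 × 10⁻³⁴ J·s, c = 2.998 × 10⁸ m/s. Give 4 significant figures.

One Planck density: ρ_P = c⁵/(ℏG²) = 5.154 × 10⁹⁶ kg/m³.
7.67 × 10⁻³ × 5.154 × 10⁹⁶ kg/m³ = 3.953 × 10⁹⁴ kg/m³

3.953 × 10⁹⁴ kg/m³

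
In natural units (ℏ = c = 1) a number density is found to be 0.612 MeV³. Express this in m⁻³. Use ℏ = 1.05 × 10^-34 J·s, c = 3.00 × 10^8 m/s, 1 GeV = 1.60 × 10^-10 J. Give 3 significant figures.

Number density is [L]⁻³ = [E]³/(ℏc)³.
1 GeV³ → 1/(ℏc)³ × (1 GeV in J)³ = 1.31 × 10^47 m⁻³.
Convert the energy scale: 0.612 MeV³ = 6.12 × 10^-10 GeV³.
Result: 6.12 × 10^-10 × 1.31 × 10^47 = 8.02 × 10^37 m⁻³.

8.02 × 10^37 m⁻³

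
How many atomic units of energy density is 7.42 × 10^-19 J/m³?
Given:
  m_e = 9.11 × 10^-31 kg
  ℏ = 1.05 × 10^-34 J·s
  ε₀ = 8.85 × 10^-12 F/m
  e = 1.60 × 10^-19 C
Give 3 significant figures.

2.46 × 10^-32

atomic unit of energy density: u_au = E_h/a₀³ = m_e⁴e¹⁰/((4πε₀)⁵ℏ⁸) = 3.01 × 10^13 J/m³.
7.42 × 10^-19 / 3.01 × 10^13 = 2.46 × 10^-32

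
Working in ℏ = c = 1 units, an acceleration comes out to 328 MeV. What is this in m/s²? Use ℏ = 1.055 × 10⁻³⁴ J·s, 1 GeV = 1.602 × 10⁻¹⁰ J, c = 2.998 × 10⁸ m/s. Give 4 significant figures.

1.493 × 10³² m/s²

Acceleration is [L]/[T]² = c·[E]/ℏ.
1 GeV → c/ℏ × (1 GeV in J) = 4.552 × 10³² m/s².
Convert the energy scale: 328 MeV = 0.328 GeV.
Result: 0.328 × 4.552 × 10³² = 1.493 × 10³² m/s².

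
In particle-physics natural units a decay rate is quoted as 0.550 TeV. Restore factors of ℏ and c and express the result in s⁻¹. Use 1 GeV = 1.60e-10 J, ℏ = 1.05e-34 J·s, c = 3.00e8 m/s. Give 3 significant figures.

8.38e26 s⁻¹

A rate is [E]/ℏ; divide by ℏ.
1 GeV → 1/ℏ × (1 GeV in J) = 1.52e24 s⁻¹.
Convert the energy scale: 0.550 TeV = 550 GeV.
Result: 550 × 1.52e24 = 8.38e26 s⁻¹.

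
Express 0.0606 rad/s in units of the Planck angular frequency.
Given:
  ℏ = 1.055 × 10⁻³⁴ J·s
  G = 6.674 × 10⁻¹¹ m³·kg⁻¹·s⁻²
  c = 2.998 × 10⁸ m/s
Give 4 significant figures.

3.267 × 10⁻⁴⁵

Planck angular frequency: ω_P = √(c⁵/(ℏG)) = 1.855 × 10⁴³ rad/s.
0.0606 / 1.855 × 10⁴³ = 3.267 × 10⁻⁴⁵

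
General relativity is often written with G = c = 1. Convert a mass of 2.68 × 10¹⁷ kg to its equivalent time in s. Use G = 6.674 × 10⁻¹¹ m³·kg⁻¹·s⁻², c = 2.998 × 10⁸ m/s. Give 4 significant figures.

6.638 × 10⁻¹⁹ s

Mass → time via G/c³.
2.68 × 10¹⁷ kg × (G/c³) = 6.638 × 10⁻¹⁹ s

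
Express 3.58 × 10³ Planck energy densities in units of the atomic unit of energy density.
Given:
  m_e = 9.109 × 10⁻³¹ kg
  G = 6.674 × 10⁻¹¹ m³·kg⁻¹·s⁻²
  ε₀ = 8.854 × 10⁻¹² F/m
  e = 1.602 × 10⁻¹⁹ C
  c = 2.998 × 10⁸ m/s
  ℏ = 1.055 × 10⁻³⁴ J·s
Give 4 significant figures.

5.662 × 10¹⁰³

Planck energy density: u_P = c⁷/(ℏG²) = 4.632 × 10¹¹³ J/m³
atomic unit of energy density: u_au = E_h/a₀³ = m_e⁴e¹⁰/((4πε₀)⁵ℏ⁸) = 2.929 × 10¹³ J/m³
3.58 × 10³ × 4.632 × 10¹¹³ / 2.929 × 10¹³ = 5.662 × 10¹⁰³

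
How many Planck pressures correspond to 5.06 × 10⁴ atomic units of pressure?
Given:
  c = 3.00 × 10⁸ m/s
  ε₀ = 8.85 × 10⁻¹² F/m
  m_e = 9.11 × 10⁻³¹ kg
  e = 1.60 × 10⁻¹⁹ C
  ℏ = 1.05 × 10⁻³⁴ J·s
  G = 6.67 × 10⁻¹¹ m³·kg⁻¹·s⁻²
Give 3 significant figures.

3.26 × 10⁻⁹⁶

atomic unit of pressure: P_au = E_h/a₀³ = m_e⁴e¹⁰/((4πε₀)⁵ℏ⁸) = 3.01 × 10¹³ Pa
Planck pressure: p_P = c⁷/(ℏG²) = 4.68 × 10¹¹³ Pa
5.06 × 10⁴ × 3.01 × 10¹³ / 4.68 × 10¹¹³ = 3.26 × 10⁻⁹⁶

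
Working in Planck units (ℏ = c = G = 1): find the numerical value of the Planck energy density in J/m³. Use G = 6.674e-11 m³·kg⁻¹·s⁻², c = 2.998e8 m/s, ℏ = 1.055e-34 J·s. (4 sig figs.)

4.632e113 J/m³

From ℏ = c = G = 1 the energy density scale is u_P = c⁷/(ℏG²).
  = 2.177e59 / 4.699e-55
  = 4.632e113 J/m³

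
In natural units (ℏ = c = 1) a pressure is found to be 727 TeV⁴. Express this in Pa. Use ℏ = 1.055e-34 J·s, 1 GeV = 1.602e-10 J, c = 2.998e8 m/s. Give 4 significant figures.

Pressure is [E]/[L]³ = [E]⁴/(ℏc)³.
1 GeV⁴ → 1/(ℏc)³ × (1 GeV in J)⁴ = 2.082e37 Pa.
Convert the energy scale: 727 TeV⁴ = 7.27e14 GeV⁴.
Result: 7.27e14 × 2.082e37 = 1.513e52 Pa.

1.513e52 Pa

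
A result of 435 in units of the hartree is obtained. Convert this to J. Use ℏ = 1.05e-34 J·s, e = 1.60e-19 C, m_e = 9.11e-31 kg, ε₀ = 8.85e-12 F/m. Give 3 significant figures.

1.90e-15 J

One hartree: E_h = m_e e⁴/(4πε₀ℏ)² = 4.38e-18 J.
435 × 4.38e-18 J = 1.90e-15 J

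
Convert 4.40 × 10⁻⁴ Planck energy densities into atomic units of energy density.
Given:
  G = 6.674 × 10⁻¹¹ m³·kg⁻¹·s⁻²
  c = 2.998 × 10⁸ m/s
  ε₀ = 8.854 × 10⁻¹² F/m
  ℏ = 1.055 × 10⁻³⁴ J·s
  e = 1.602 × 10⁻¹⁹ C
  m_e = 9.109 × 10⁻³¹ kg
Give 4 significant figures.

6.958 × 10⁹⁶

Planck energy density: u_P = c⁷/(ℏG²) = 4.632 × 10¹¹³ J/m³
atomic unit of energy density: u_au = E_h/a₀³ = m_e⁴e¹⁰/((4πε₀)⁵ℏ⁸) = 2.929 × 10¹³ J/m³
4.40 × 10⁻⁴ × 4.632 × 10¹¹³ / 2.929 × 10¹³ = 6.958 × 10⁹⁶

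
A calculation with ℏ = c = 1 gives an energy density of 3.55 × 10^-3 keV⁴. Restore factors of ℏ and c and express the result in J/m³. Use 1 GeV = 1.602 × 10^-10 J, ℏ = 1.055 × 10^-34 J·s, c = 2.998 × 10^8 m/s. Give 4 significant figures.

[E]/[L]³ = [E]⁴/(ℏc)³; restore (ℏc)⁻³.
1 GeV⁴ → 1/(ℏc)³ × (1 GeV in J)⁴ = 2.082 × 10^37 J/m³.
Convert the energy scale: 3.55 × 10^-3 keV⁴ = 3.55 × 10^-27 GeV⁴.
Result: 3.55 × 10^-27 × 2.082 × 10^37 = 7.390 × 10^10 J/m³.

7.390 × 10^10 J/m³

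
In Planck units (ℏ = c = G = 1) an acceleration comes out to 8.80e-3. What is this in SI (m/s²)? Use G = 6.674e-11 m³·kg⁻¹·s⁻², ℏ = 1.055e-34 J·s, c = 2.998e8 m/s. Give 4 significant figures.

4.893e49 m/s²

One Planck acceleration: a_P = √(c⁷/(ℏG)) = 5.560e51 m/s².
8.80e-3 × 5.560e51 m/s² = 4.893e49 m/s²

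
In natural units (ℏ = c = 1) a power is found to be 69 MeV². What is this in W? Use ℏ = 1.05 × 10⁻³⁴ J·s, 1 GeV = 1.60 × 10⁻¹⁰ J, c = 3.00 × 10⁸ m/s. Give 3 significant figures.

1.68 × 10¹⁰ W

Power is [E]/[T] = [E]²/ℏ.
1 GeV² → 1/ℏ × (1 GeV in J)² = 2.44 × 10¹⁴ W.
Convert the energy scale: 69 MeV² = 6.90 × 10⁻⁵ GeV².
Result: 6.90 × 10⁻⁵ × 2.44 × 10¹⁴ = 1.68 × 10¹⁰ W.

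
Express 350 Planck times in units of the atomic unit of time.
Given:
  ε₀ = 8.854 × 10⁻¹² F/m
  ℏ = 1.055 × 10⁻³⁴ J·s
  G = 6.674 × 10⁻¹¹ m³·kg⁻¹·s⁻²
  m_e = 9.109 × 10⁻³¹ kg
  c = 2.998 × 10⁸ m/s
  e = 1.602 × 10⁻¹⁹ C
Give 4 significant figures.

7.789 × 10⁻²⁵

Planck time: t_P = √(ℏG/c⁵) = 5.392 × 10⁻⁴⁴ s
atomic unit of time: τ_au = (4πε₀)²ℏ³/(m_e e⁴) = 2.423 × 10⁻¹⁷ s
350 × 5.392 × 10⁻⁴⁴ / 2.423 × 10⁻¹⁷ = 7.789 × 10⁻²⁵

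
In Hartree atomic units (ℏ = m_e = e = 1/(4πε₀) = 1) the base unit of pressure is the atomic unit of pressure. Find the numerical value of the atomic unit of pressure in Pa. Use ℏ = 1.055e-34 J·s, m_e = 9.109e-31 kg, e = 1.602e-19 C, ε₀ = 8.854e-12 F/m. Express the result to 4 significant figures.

P_au = E_h/a₀³ = m_e⁴e¹⁰/((4πε₀)⁵ℏ⁸)
E_h = 4.354e-18 J
a₀ = 5.297e-11 m
E_h/a₀³ = 2.929e13 Pa

2.929e13 Pa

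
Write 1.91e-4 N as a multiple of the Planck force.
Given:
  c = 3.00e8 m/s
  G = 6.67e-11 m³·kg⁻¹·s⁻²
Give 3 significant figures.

Planck force: F_P = c⁴/G = 1.21e44 N.
1.91e-4 / 1.21e44 = 1.57e-48

1.57e-48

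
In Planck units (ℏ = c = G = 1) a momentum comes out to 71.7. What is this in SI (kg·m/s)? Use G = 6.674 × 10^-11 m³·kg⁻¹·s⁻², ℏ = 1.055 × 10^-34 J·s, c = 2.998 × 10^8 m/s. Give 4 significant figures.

One Planck momentum: p_P = √(ℏc³/G) = 6.527 kg·m/s.
71.7 × 6.527 kg·m/s = 468 kg·m/s

468 kg·m/s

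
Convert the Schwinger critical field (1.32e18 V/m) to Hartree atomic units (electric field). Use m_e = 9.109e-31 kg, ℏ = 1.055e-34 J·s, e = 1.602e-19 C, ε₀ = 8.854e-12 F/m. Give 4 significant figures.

atomic unit of electric field: E_au = E_h/(e a₀) = m_e²e⁵/((4πε₀)³ℏ⁴) = 5.131e11 V/m.
1.32e18 / 5.131e11 = 2.573e6

2.573e6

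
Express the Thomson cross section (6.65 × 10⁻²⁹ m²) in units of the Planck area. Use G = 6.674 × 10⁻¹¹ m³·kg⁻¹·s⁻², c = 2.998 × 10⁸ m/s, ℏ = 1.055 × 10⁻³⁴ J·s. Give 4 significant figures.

2.545 × 10⁴¹

Planck area: A_P = ℏG/c³ = 2.613 × 10⁻⁷⁰ m².
6.65 × 10⁻²⁹ / 2.613 × 10⁻⁷⁰ = 2.545 × 10⁴¹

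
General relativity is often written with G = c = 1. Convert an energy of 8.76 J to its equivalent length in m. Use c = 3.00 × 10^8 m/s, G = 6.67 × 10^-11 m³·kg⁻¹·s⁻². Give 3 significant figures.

7.21 × 10^-44 m

Energy → length via G/c⁴.
8.76 J × (G/c⁴) = 7.21 × 10^-44 m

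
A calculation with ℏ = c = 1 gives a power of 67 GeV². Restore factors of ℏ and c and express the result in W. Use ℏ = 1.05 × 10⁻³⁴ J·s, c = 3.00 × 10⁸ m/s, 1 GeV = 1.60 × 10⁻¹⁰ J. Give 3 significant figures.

1.63 × 10¹⁶ W

Power is [E]/[T] = [E]²/ℏ.
1 GeV² → 1/ℏ × (1 GeV in J)² = 2.44 × 10¹⁴ W.
Result: 67 × 2.44 × 10¹⁴ = 1.63 × 10¹⁶ W.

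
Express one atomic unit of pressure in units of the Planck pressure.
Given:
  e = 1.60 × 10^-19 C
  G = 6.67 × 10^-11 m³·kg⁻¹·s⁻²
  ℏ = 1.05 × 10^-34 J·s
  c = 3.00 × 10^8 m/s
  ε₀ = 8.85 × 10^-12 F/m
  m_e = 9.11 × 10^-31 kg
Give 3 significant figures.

6.44 × 10^-101

atomic unit of pressure: P_au = E_h/a₀³ = m_e⁴e¹⁰/((4πε₀)⁵ℏ⁸) = 3.01 × 10^13 Pa
Planck pressure: p_P = c⁷/(ℏG²) = 4.68 × 10^113 Pa
ratio = 3.01 × 10^13 / 4.68 × 10^113 = 6.44 × 10^-101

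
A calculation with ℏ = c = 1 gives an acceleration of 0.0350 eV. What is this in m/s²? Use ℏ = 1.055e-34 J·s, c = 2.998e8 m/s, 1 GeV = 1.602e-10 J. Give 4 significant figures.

1.593e22 m/s²

Acceleration is [L]/[T]² = c·[E]/ℏ.
1 GeV → c/ℏ × (1 GeV in J) = 4.552e32 m/s².
Convert the energy scale: 0.0350 eV = 3.50e-11 GeV.
Result: 3.50e-11 × 4.552e32 = 1.593e22 m/s².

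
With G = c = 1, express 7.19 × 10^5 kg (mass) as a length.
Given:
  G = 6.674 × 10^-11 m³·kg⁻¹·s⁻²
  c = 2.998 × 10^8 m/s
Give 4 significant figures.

In G = c = 1 units mass has dimensions of length; the conversion factor is G/c².
7.19 × 10^5 kg × (G/c²) = 5.339 × 10^-22 m

5.339 × 10^-22 m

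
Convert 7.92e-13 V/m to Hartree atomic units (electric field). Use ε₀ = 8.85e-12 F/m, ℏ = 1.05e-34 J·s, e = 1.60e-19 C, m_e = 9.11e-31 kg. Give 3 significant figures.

1.52e-24

atomic unit of electric field: E_au = E_h/(e a₀) = m_e²e⁵/((4πε₀)³ℏ⁴) = 5.20e11 V/m.
7.92e-13 / 5.20e11 = 1.52e-24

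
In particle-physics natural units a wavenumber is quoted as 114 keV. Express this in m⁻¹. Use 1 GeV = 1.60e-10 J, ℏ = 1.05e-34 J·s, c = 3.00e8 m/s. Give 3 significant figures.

5.79e11 m⁻¹

Inverse length is [E]/(ℏc).
1 GeV → 1/(ℏc) × (1 GeV in J) = 5.08e15 m⁻¹.
Convert the energy scale: 114 keV = 1.14e-4 GeV.
Result: 1.14e-4 × 5.08e15 = 5.79e11 m⁻¹.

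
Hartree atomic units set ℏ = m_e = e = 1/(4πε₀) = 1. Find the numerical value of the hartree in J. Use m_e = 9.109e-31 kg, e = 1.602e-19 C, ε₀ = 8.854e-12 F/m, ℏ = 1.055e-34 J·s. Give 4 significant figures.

Dimensional analysis gives E_h = m_e e⁴/(4πε₀ℏ)².
  = 6.000e-106 / 1.378e-88
  = 4.354e-18 J

4.354e-18 J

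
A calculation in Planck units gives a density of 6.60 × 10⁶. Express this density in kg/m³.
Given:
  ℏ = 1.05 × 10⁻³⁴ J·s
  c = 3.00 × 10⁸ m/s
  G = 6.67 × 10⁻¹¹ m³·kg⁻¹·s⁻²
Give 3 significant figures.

One Planck density: ρ_P = c⁵/(ℏG²) = 5.20 × 10⁹⁶ kg/m³.
6.60 × 10⁶ × 5.20 × 10⁹⁶ kg/m³ = 3.43 × 10¹⁰³ kg/m³

3.43 × 10¹⁰³ kg/m³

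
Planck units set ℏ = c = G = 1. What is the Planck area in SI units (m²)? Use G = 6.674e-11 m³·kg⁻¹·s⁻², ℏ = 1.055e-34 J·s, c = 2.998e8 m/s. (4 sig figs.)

2.613e-70 m²

From ℏ = c = G = 1 the area scale is A_P = ℏG/c³.
  = 7.041e-45 / 2.695e25
  = 2.613e-70 m²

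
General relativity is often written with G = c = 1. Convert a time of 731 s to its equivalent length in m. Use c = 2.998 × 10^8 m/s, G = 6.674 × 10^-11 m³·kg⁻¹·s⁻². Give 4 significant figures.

Time → length via c.
731 s × (c) = 2.192 × 10^11 m

2.192 × 10^11 m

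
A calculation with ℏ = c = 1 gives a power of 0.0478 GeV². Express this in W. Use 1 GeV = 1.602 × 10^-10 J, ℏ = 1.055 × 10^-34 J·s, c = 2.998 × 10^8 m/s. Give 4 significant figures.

1.163 × 10^13 W

Power is [E]/[T] = [E]²/ℏ.
1 GeV² → 1/ℏ × (1 GeV in J)² = 2.433 × 10^14 W.
Result: 0.0478 × 2.433 × 10^14 = 1.163 × 10^13 W.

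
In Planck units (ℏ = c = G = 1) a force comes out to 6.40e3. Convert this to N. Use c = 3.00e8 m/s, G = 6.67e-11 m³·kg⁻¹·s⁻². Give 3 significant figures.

One Planck force: F_P = c⁴/G = 1.21e44 N.
6.40e3 × 1.21e44 N = 7.77e47 N

7.77e47 N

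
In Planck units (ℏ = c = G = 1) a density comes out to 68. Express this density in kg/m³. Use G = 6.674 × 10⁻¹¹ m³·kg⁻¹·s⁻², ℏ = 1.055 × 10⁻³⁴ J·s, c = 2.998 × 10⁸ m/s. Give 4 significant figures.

3.505 × 10⁹⁸ kg/m³

One Planck density: ρ_P = c⁵/(ℏG²) = 5.154 × 10⁹⁶ kg/m³.
68 × 5.154 × 10⁹⁶ kg/m³ = 3.505 × 10⁹⁸ kg/m³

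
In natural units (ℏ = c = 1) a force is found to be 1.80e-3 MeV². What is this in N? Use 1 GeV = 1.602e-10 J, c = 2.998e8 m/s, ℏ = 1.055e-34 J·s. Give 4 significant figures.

Force is [E]/[L] = [E]²/(ℏc); restore (ℏc)⁻¹.
1 GeV² → 1/(ℏc) × (1 GeV in J)² = 8.114e5 N.
Convert the energy scale: 1.80e-3 MeV² = 1.80e-9 GeV².
Result: 1.80e-9 × 8.114e5 = 1.461e-3 N.

1.461e-3 N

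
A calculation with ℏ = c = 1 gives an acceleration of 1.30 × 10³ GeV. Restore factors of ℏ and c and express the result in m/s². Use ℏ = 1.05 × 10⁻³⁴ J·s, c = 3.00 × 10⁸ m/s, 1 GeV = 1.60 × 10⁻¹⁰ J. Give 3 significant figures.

5.94 × 10³⁵ m/s²

Acceleration is [L]/[T]² = c·[E]/ℏ.
1 GeV → c/ℏ × (1 GeV in J) = 4.57 × 10³² m/s².
Result: 1.30 × 10³ × 4.57 × 10³² = 5.94 × 10³⁵ m/s².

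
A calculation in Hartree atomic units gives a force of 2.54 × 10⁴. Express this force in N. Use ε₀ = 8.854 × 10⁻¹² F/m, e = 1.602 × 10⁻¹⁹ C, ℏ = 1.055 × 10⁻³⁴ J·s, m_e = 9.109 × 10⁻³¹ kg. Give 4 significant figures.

One atomic unit of force: F_au = E_h/a₀ = m_e²e⁶/((4πε₀)³ℏ⁴) = 8.220 × 10⁻⁸ N.
2.54 × 10⁴ × 8.220 × 10⁻⁸ N = 2.088 × 10⁻³ N

2.088 × 10⁻³ N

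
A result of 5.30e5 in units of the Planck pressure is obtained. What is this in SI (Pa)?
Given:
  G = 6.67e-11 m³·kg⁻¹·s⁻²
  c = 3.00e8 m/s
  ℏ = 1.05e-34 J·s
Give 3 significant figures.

2.48e119 Pa

One Planck pressure: p_P = c⁷/(ℏG²) = 4.68e113 Pa.
5.30e5 × 4.68e113 Pa = 2.48e119 Pa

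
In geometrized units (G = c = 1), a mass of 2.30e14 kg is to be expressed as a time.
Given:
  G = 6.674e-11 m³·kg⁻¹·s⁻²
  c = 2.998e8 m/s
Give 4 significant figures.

Mass → time via G/c³.
2.30e14 kg × (G/c³) = 5.697e-22 s

5.697e-22 s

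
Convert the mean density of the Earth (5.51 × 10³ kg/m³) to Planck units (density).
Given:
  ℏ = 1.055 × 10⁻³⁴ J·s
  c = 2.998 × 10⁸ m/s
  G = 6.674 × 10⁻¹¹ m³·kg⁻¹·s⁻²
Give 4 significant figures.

Planck density: ρ_P = c⁵/(ℏG²) = 5.154 × 10⁹⁶ kg/m³.
5.51 × 10³ / 5.154 × 10⁹⁶ = 1.069 × 10⁻⁹³

1.069 × 10⁻⁹³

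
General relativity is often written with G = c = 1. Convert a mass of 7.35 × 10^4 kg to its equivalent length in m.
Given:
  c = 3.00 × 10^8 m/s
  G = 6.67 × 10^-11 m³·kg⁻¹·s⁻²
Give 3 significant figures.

In G = c = 1 units mass has dimensions of length; the conversion factor is G/c².
7.35 × 10^4 kg × (G/c²) = 5.45 × 10^-23 m

5.45 × 10^-23 m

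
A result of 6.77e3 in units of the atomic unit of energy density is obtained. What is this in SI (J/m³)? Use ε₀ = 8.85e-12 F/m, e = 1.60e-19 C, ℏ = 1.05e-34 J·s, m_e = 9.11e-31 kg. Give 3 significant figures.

One atomic unit of energy density: u_au = E_h/a₀³ = m_e⁴e¹⁰/((4πε₀)⁵ℏ⁸) = 3.01e13 J/m³.
6.77e3 × 3.01e13 J/m³ = 2.04e17 J/m³

2.04e17 J/m³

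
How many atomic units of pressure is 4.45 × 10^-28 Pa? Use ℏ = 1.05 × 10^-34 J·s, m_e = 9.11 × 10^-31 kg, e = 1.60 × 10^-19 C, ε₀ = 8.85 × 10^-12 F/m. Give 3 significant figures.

atomic unit of pressure: P_au = E_h/a₀³ = m_e⁴e¹⁰/((4πε₀)⁵ℏ⁸) = 3.01 × 10^13 Pa.
4.45 × 10^-28 / 3.01 × 10^13 = 1.48 × 10^-41

1.48 × 10^-41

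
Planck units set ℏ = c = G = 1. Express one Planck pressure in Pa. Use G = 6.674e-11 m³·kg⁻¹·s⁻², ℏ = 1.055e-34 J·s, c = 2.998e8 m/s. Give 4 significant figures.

Dimensional analysis gives p_P = c⁷/(ℏG²).
  = 2.177e59 / 4.699e-55
  = 4.632e113 Pa

4.632e113 Pa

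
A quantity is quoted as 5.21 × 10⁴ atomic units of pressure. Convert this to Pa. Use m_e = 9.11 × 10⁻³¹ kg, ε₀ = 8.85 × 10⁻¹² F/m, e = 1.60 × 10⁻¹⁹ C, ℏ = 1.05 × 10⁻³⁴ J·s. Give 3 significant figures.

One atomic unit of pressure: P_au = E_h/a₀³ = m_e⁴e¹⁰/((4πε₀)⁵ℏ⁸) = 3.01 × 10¹³ Pa.
5.21 × 10⁴ × 3.01 × 10¹³ Pa = 1.57 × 10¹⁸ Pa

1.57 × 10¹⁸ Pa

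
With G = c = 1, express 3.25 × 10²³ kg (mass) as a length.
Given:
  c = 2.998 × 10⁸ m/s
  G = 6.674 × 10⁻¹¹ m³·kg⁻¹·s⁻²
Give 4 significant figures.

2.413 × 10⁻⁴ m

In G = c = 1 units mass has dimensions of length; the conversion factor is G/c².
3.25 × 10²³ kg × (G/c²) = 2.413 × 10⁻⁴ m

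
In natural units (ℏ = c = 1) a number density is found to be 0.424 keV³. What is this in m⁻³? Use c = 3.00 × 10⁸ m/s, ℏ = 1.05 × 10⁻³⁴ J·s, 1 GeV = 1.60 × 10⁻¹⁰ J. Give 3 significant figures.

Number density is [L]⁻³ = [E]³/(ℏc)³.
1 GeV³ → 1/(ℏc)³ × (1 GeV in J)³ = 1.31 × 10⁴⁷ m⁻³.
Convert the energy scale: 0.424 keV³ = 4.24 × 10⁻¹⁹ GeV³.
Result: 4.24 × 10⁻¹⁹ × 1.31 × 10⁴⁷ = 5.56 × 10²⁸ m⁻³.

5.56 × 10²⁸ m⁻³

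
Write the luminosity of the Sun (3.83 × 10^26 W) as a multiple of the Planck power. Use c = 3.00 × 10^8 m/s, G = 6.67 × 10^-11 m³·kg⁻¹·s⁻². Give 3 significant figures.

Planck power: P_P = c⁵/G = 3.64 × 10^52 W.
3.83 × 10^26 / 3.64 × 10^52 = 1.05 × 10^-26

1.05 × 10^-26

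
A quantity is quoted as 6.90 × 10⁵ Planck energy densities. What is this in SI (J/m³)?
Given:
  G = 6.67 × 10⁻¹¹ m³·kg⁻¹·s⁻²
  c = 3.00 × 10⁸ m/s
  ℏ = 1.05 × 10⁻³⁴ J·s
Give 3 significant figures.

One Planck energy density: u_P = c⁷/(ℏG²) = 4.68 × 10¹¹³ J/m³.
6.90 × 10⁵ × 4.68 × 10¹¹³ J/m³ = 3.23 × 10¹¹⁹ J/m³

3.23 × 10¹¹⁹ J/m³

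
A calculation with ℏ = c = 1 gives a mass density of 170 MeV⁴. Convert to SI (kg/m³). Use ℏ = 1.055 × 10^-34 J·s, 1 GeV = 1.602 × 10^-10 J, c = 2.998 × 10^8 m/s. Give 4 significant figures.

Mass density is [E]/(c²[L]³) = [E]⁴/(ℏ³c⁵).
1 GeV⁴ → 1/(ℏ³c⁵) × (1 GeV in J)⁴ = 2.316 × 10^20 kg/m³.
Convert the energy scale: 170 MeV⁴ = 1.70 × 10^-10 GeV⁴.
Result: 1.70 × 10^-10 × 2.316 × 10^20 = 3.937 × 10^10 kg/m³.

3.937 × 10^10 kg/m³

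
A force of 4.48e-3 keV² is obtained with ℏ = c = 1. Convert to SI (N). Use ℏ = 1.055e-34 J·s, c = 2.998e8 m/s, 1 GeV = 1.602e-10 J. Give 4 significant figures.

Force is [E]/[L] = [E]²/(ℏc); restore (ℏc)⁻¹.
1 GeV² → 1/(ℏc) × (1 GeV in J)² = 8.114e5 N.
Convert the energy scale: 4.48e-3 keV² = 4.48e-15 GeV².
Result: 4.48e-15 × 8.114e5 = 3.635e-9 N.

3.635e-9 N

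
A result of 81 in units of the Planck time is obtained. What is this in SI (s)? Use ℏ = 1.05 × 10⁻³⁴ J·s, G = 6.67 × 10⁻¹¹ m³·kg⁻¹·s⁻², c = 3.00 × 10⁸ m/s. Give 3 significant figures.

4.35 × 10⁻⁴² s

One Planck time: t_P = √(ℏG/c⁵) = 5.37 × 10⁻⁴⁴ s.
81 × 5.37 × 10⁻⁴⁴ s = 4.35 × 10⁻⁴² s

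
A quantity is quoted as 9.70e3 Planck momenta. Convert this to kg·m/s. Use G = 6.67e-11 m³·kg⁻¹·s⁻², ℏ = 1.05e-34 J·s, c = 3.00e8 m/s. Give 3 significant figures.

One Planck momentum: p_P = √(ℏc³/G) = 6.52 kg·m/s.
9.70e3 × 6.52 kg·m/s = 6.32e4 kg·m/s

6.32e4 kg·m/s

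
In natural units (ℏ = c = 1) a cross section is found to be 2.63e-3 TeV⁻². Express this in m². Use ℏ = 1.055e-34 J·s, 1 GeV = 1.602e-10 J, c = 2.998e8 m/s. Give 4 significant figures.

Area is [L]² = [E]⁻²·(ℏc)²; restore (ℏc)².
1 GeV⁻² → (ℏc)² × (1 GeV in J)⁻² = 3.898e-32 m².
Convert the energy scale: 2.63e-3 TeV⁻² = 2.63e-9 GeV⁻².
Result: 2.63e-9 × 3.898e-32 = 1.025e-40 m².

1.025e-40 m²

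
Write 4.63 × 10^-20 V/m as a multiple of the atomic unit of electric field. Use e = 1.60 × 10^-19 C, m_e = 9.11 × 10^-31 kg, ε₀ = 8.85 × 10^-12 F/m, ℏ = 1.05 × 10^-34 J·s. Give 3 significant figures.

8.90 × 10^-32

atomic unit of electric field: E_au = E_h/(e a₀) = m_e²e⁵/((4πε₀)³ℏ⁴) = 5.20 × 10^11 V/m.
4.63 × 10^-20 / 5.20 × 10^11 = 8.90 × 10^-32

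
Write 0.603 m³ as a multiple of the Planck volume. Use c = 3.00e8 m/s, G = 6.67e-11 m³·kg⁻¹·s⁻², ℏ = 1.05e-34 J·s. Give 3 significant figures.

1.44e104

Planck volume: V_P = (ℏG/c³)^(3/2) = 4.18e-105 m³.
0.603 / 4.18e-105 = 1.44e104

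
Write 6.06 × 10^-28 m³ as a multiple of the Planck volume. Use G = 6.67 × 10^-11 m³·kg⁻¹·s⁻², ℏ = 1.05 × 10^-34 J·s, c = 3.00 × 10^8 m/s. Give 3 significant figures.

Planck volume: V_P = (ℏG/c³)^(3/2) = 4.18 × 10^-105 m³.
6.06 × 10^-28 / 4.18 × 10^-105 = 1.45 × 10^77

1.45 × 10^77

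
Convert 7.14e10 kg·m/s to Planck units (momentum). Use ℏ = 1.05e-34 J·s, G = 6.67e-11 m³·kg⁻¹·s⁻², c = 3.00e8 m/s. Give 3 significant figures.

1.10e10

Planck momentum: p_P = √(ℏc³/G) = 6.52 kg·m/s.
7.14e10 / 6.52 = 1.10e10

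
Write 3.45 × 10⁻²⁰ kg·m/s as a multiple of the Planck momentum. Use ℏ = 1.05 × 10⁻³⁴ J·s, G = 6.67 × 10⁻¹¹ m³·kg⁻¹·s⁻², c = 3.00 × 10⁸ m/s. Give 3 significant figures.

Planck momentum: p_P = √(ℏc³/G) = 6.52 kg·m/s.
3.45 × 10⁻²⁰ / 6.52 = 5.29 × 10⁻²¹

5.29 × 10⁻²¹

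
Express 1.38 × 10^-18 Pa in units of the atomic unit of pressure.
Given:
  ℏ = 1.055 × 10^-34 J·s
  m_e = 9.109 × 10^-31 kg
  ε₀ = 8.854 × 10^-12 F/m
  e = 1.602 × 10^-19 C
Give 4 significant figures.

atomic unit of pressure: P_au = E_h/a₀³ = m_e⁴e¹⁰/((4πε₀)⁵ℏ⁸) = 2.929 × 10^13 Pa.
1.38 × 10^-18 / 2.929 × 10^13 = 4.711 × 10^-32

4.711 × 10^-32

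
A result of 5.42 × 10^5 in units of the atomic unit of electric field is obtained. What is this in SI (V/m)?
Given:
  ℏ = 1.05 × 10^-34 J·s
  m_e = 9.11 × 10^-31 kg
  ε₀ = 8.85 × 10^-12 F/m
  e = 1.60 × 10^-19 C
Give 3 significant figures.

2.82 × 10^17 V/m

One atomic unit of electric field: E_au = E_h/(e a₀) = m_e²e⁵/((4πε₀)³ℏ⁴) = 5.20 × 10^11 V/m.
5.42 × 10^5 × 5.20 × 10^11 V/m = 2.82 × 10^17 V/m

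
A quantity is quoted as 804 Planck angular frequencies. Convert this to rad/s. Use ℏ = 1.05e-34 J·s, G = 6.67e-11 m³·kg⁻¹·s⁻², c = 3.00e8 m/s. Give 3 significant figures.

One Planck angular frequency: ω_P = √(c⁵/(ℏG)) = 1.86e43 rad/s.
804 × 1.86e43 rad/s = 1.50e46 rad/s

1.50e46 rad/s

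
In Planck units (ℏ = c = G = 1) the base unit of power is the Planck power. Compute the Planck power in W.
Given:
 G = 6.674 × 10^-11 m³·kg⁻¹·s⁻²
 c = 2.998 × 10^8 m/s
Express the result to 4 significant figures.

3.629 × 10^52 W

P_P = c⁵/G
  = 2.422 × 10^42 / 6.674 × 10^-11
  = 3.629 × 10^52 W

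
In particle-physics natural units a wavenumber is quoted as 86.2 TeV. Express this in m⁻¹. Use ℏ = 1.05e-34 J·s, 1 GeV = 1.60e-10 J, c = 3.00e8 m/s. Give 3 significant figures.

Inverse length is [E]/(ℏc).
1 GeV → 1/(ℏc) × (1 GeV in J) = 5.08e15 m⁻¹.
Convert the energy scale: 86.2 TeV = 8.62e4 GeV.
Result: 8.62e4 × 5.08e15 = 4.38e20 m⁻¹.

4.38e20 m⁻¹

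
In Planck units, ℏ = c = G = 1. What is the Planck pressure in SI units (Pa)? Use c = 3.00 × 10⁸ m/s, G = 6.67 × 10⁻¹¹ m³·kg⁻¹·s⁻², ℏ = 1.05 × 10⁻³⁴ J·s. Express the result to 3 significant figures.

Dimensional analysis gives p_P = c⁷/(ℏG²).
  = 2.19 × 10⁵⁹ / 4.67 × 10⁻⁵⁵
  = 4.68 × 10¹¹³ Pa

4.68 × 10¹¹³ Pa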